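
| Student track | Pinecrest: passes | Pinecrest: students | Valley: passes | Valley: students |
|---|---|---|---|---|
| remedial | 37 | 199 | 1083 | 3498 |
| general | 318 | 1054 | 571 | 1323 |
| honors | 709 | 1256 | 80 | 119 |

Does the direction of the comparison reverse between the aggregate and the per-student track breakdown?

Yes

Remedial: Pinecrest 37/199 = 18.6%, Valley 1083/3498 = 31.0% → Valley
General: Pinecrest 318/1054 = 30.2%, Valley 571/1323 = 43.2% → Valley
Honors: Pinecrest 709/1256 = 56.4%, Valley 80/119 = 67.2% → Valley
Overall: Pinecrest 1064/2509 = 42.4%, Valley 1734/4940 = 35.1% → Pinecrest
Valley wins each student group but Pinecrest wins overall — the comparison reverses. Valley's students skew toward remedial, which has a lower base rate.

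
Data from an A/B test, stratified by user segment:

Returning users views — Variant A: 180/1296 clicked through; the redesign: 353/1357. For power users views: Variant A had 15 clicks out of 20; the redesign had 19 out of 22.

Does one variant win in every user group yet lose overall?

Returning users: Variant A 180/1296 = 13.9%, the redesign 353/1357 = 26.0% → the redesign
Power users: Variant A 15/20 = 75.0%, the redesign 19/22 = 86.4% → the redesign
Overall: Variant A 195/1316 = 14.8%, the redesign 372/1379 = 27.0% → the redesign
The redesign wins overall and in every user group — no reversal.

No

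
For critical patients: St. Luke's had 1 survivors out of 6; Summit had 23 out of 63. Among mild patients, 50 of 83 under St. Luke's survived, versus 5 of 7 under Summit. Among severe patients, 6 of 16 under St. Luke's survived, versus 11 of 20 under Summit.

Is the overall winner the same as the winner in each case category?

No

Critical: St. Luke's 1/6 = 16.7%, Summit 23/63 = 36.5% → Summit
Mild: St. Luke's 50/83 = 60.2%, Summit 5/7 = 71.4% → Summit
Severe: St. Luke's 6/16 = 37.5%, Summit 11/20 = 55.0% → Summit
Overall: St. Luke's 57/105 = 54.3%, Summit 39/90 = 43.3% → St. Luke's
Summit wins each case group but St. Luke's wins overall — the comparison reverses. Summit's patients skew toward critical, which has a lower base rate.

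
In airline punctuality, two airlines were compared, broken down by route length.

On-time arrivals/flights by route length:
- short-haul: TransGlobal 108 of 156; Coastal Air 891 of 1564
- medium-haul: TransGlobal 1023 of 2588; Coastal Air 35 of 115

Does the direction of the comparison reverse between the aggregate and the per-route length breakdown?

Short-haul: TransGlobal 108/156 = 69.2%, Coastal Air 891/1564 = 57.0% → TransGlobal
Medium-haul: TransGlobal 1023/2588 = 39.5%, Coastal Air 35/115 = 30.4% → TransGlobal
Overall: TransGlobal 1131/2744 = 41.2%, Coastal Air 926/1679 = 55.2% → Coastal Air
TransGlobal wins each route group but Coastal Air wins overall — the comparison reverses. TransGlobal's flights skew toward medium-haul, which has a lower base rate.

Yes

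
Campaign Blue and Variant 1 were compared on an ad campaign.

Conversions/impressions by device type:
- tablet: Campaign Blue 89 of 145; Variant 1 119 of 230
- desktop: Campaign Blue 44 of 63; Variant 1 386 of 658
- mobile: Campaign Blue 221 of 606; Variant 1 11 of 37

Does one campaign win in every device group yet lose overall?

Yes

Tablet: Campaign Blue 89/145 = 61.4%, Variant 1 119/230 = 51.7% → Campaign Blue
Desktop: Campaign Blue 44/63 = 69.8%, Variant 1 386/658 = 58.7% → Campaign Blue
Mobile: Campaign Blue 221/606 = 36.5%, Variant 1 11/37 = 29.7% → Campaign Blue
Overall: Campaign Blue 354/814 = 43.5%, Variant 1 516/925 = 55.8% → Variant 1
Campaign Blue wins each device group but Variant 1 wins overall — the comparison reverses. Campaign Blue's impressions skew toward mobile, which has a lower base rate.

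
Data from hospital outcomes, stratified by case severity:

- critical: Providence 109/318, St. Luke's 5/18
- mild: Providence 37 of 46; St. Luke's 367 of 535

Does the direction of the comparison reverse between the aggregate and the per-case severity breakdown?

Yes

Critical: Providence 109/318 = 34.3%, St. Luke's 5/18 = 27.8% → Providence
Mild: Providence 37/46 = 80.4%, St. Luke's 367/535 = 68.6% → Providence
Overall: Providence 146/364 = 40.1%, St. Luke's 372/553 = 67.3% → St. Luke's
Providence wins each case group but St. Luke's wins overall — the comparison reverses. Providence's patients skew toward critical, which has a lower base rate.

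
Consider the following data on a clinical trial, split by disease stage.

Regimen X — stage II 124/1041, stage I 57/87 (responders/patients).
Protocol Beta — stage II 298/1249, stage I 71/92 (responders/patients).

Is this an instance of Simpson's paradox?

Stage II: Regimen X 124/1041 = 11.9%, Protocol Beta 298/1249 = 23.9% → Protocol Beta
Stage I: Regimen X 57/87 = 65.5%, Protocol Beta 71/92 = 77.2% → Protocol Beta
Overall: Regimen X 181/1128 = 16.0%, Protocol Beta 369/1341 = 27.5% → Protocol Beta
Protocol Beta wins overall and in every disease group — no reversal.

No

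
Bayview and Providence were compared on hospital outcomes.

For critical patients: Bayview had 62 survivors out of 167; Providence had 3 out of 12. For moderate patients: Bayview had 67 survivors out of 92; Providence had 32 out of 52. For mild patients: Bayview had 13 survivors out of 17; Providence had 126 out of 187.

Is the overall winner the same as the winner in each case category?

No

Critical: Bayview 62/167 = 37.1%, Providence 3/12 = 25.0% → Bayview
Moderate: Bayview 67/92 = 72.8%, Providence 32/52 = 61.5% → Bayview
Mild: Bayview 13/17 = 76.5%, Providence 126/187 = 67.4% → Bayview
Overall: Bayview 142/276 = 51.4%, Providence 161/251 = 64.1% → Providence
Bayview wins each case group but Providence wins overall — the comparison reverses. Bayview's patients skew toward critical, which has a lower base rate.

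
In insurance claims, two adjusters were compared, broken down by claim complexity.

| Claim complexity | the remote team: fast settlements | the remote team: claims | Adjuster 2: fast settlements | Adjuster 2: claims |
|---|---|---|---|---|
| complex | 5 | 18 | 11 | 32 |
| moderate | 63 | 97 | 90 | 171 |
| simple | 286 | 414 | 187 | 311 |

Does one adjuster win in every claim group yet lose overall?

Complex: the remote team 5/18 = 27.8%, Adjuster 2 11/32 = 34.4% → Adjuster 2
Moderate: the remote team 63/97 = 64.9%, Adjuster 2 90/171 = 52.6% → the remote team
Simple: the remote team 286/414 = 69.1%, Adjuster 2 187/311 = 60.1% → the remote team
Overall: the remote team 354/529 = 66.9%, Adjuster 2 288/514 = 56.0% → the remote team
Neither sweeps: the remote team wins 2 of 3 groups, Adjuster 2 wins 1. The remote team wins overall but not every group — no Simpson reversal.

No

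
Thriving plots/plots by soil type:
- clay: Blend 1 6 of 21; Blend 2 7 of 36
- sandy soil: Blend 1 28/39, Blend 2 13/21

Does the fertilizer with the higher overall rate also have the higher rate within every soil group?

Yes

Clay: Blend 1 6/21 = 28.6%, Blend 2 7/36 = 19.4% → Blend 1
Sandy soil: Blend 1 28/39 = 71.8%, Blend 2 13/21 = 61.9% → Blend 1
Overall: Blend 1 34/60 = 56.7%, Blend 2 20/57 = 35.1% → Blend 1
Blend 1 wins overall and in every soil group — no reversal.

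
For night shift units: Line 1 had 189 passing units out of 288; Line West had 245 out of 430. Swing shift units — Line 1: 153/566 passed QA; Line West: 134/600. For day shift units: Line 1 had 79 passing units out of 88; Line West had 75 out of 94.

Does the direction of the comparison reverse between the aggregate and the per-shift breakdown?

Night shift: Line 1 189/288 = 65.6%, Line West 245/430 = 57.0% → Line 1
Swing shift: Line 1 153/566 = 27.0%, Line West 134/600 = 22.3% → Line 1
Day shift: Line 1 79/88 = 89.8%, Line West 75/94 = 79.8% → Line 1
Overall: Line 1 421/942 = 44.7%, Line West 454/1124 = 40.4% → Line 1
Line 1 wins overall and in every shift group — no reversal.

No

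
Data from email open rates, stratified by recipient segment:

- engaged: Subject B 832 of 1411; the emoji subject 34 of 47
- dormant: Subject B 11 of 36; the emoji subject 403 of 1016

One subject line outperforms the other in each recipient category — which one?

Engaged: Subject B 832/1411 = 59.0%, the emoji subject 34/47 = 72.3% → the emoji subject
Dormant: Subject B 11/36 = 30.6%, the emoji subject 403/1016 = 39.7% → the emoji subject
The emoji subject has the higher rate in both groups.

the emoji subject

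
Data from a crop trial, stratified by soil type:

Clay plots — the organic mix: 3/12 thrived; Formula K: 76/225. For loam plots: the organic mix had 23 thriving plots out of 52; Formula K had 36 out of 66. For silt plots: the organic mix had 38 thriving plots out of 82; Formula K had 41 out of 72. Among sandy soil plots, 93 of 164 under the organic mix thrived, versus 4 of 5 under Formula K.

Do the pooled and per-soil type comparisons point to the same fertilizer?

No

Clay: the organic mix 3/12 = 25.0%, Formula K 76/225 = 33.8% → Formula K
Loam: the organic mix 23/52 = 44.2%, Formula K 36/66 = 54.5% → Formula K
Silt: the organic mix 38/82 = 46.3%, Formula K 41/72 = 56.9% → Formula K
Sandy soil: the organic mix 93/164 = 56.7%, Formula K 4/5 = 80.0% → Formula K
Overall: the organic mix 157/310 = 50.6%, Formula K 157/368 = 42.7% → the organic mix
Formula K wins each soil group but the organic mix wins overall — the comparison reverses. Formula K's plots skew toward clay, which has a lower base rate.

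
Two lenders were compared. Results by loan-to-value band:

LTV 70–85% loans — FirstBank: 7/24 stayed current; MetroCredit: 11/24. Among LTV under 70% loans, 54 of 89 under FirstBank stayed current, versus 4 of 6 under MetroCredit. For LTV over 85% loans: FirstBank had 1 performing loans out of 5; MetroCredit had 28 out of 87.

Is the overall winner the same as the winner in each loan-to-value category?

LTV 70–85%: FirstBank 7/24 = 29.2%, MetroCredit 11/24 = 45.8% → MetroCredit
LTV under 70%: FirstBank 54/89 = 60.7%, MetroCredit 4/6 = 66.7% → MetroCredit
LTV over 85%: FirstBank 1/5 = 20.0%, MetroCredit 28/87 = 32.2% → MetroCredit
Overall: FirstBank 62/118 = 52.5%, MetroCredit 43/117 = 36.8% → FirstBank
MetroCredit wins each loan-to-value group but FirstBank wins overall — the comparison reverses. MetroCredit's loans skew toward LTV over 85%, which has a lower base rate.

No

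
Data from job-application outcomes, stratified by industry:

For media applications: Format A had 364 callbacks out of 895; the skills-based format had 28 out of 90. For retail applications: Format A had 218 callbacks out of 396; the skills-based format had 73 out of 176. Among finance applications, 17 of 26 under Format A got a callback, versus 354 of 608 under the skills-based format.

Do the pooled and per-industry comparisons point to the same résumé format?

No

Media: Format A 364/895 = 40.7%, the skills-based format 28/90 = 31.1% → Format A
Retail: Format A 218/396 = 55.1%, the skills-based format 73/176 = 41.5% → Format A
Finance: Format A 17/26 = 65.4%, the skills-based format 354/608 = 58.2% → Format A
Overall: Format A 599/1317 = 45.5%, the skills-based format 455/874 = 52.1% → the skills-based format
Format A wins each industry group but the skills-based format wins overall — the comparison reverses. Format A's applications skew toward media, which has a lower base rate.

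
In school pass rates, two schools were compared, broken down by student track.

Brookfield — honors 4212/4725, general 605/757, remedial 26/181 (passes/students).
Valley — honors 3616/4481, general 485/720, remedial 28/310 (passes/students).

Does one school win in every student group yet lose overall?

Honors: Brookfield 4212/4725 = 89.1%, Valley 3616/4481 = 80.7% → Brookfield
General: Brookfield 605/757 = 79.9%, Valley 485/720 = 67.4% → Brookfield
Remedial: Brookfield 26/181 = 14.4%, Valley 28/310 = 9.0% → Brookfield
Overall: Brookfield 4843/5663 = 85.5%, Valley 4129/5511 = 74.9% → Brookfield
Brookfield wins overall and in every student group — no reversal.

No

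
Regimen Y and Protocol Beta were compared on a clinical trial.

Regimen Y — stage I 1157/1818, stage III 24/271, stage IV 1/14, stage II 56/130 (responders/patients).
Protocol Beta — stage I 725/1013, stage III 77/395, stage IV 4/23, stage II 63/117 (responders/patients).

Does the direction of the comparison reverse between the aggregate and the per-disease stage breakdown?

No

Stage I: Regimen Y 1157/1818 = 63.6%, Protocol Beta 725/1013 = 71.6% → Protocol Beta
Stage III: Regimen Y 24/271 = 8.9%, Protocol Beta 77/395 = 19.5% → Protocol Beta
Stage IV: Regimen Y 1/14 = 7.1%, Protocol Beta 4/23 = 17.4% → Protocol Beta
Stage II: Regimen Y 56/130 = 43.1%, Protocol Beta 63/117 = 53.8% → Protocol Beta
Overall: Regimen Y 1238/2233 = 55.4%, Protocol Beta 869/1548 = 56.1% → Protocol Beta
Protocol Beta wins overall and in every disease group — no reversal.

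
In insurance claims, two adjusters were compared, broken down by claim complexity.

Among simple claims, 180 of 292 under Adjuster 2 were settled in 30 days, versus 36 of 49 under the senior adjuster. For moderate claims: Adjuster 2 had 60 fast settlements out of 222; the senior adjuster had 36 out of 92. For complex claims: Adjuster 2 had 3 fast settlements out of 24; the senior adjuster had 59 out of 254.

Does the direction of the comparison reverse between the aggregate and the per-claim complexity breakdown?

Yes

Simple: Adjuster 2 180/292 = 61.6%, the senior adjuster 36/49 = 73.5% → the senior adjuster
Moderate: Adjuster 2 60/222 = 27.0%, the senior adjuster 36/92 = 39.1% → the senior adjuster
Complex: Adjuster 2 3/24 = 12.5%, the senior adjuster 59/254 = 23.2% → the senior adjuster
Overall: Adjuster 2 243/538 = 45.2%, the senior adjuster 131/395 = 33.2% → Adjuster 2
The senior adjuster wins each claim group but Adjuster 2 wins overall — the comparison reverses. The senior adjuster's claims skew toward complex, which has a lower base rate.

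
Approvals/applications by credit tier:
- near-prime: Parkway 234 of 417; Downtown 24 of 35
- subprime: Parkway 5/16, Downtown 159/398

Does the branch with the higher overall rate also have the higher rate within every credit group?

No

Near-prime: Parkway 234/417 = 56.1%, Downtown 24/35 = 68.6% → Downtown
Subprime: Parkway 5/16 = 31.2%, Downtown 159/398 = 39.9% → Downtown
Overall: Parkway 239/433 = 55.2%, Downtown 183/433 = 42.3% → Parkway
Downtown wins each credit group but Parkway wins overall — the comparison reverses. Downtown's applications skew toward subprime, which has a lower base rate.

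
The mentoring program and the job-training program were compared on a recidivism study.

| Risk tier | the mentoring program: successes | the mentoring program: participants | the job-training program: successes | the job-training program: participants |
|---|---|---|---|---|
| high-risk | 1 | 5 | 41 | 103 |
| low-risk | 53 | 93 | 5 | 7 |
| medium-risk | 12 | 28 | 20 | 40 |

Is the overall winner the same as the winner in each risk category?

No

High-risk: the mentoring program 1/5 = 20.0%, the job-training program 41/103 = 39.8% → the job-training program
Low-risk: the mentoring program 53/93 = 57.0%, the job-training program 5/7 = 71.4% → the job-training program
Medium-risk: the mentoring program 12/28 = 42.9%, the job-training program 20/40 = 50.0% → the job-training program
Overall: the mentoring program 66/126 = 52.4%, the job-training program 66/150 = 44.0% → the mentoring program
The job-training program wins each risk group but the mentoring program wins overall — the comparison reverses. The job-training program's participants skew toward high-risk, which has a lower base rate.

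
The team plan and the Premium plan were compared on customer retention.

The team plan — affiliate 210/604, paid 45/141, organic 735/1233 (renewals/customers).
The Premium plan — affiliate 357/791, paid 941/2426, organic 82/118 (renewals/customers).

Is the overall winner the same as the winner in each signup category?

Affiliate: the team plan 210/604 = 34.8%, the Premium plan 357/791 = 45.1% → the Premium plan
Paid: the team plan 45/141 = 31.9%, the Premium plan 941/2426 = 38.8% → the Premium plan
Organic: the team plan 735/1233 = 59.6%, the Premium plan 82/118 = 69.5% → the Premium plan
Overall: the team plan 990/1978 = 50.1%, the Premium plan 1380/3335 = 41.4% → the team plan
The Premium plan wins each signup group but the team plan wins overall — the comparison reverses. The Premium plan's customers skew toward paid, which has a lower base rate.

No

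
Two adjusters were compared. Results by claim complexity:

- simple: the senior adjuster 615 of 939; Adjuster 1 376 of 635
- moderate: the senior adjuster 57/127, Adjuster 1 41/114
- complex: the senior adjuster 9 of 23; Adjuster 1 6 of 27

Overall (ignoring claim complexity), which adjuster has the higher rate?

Simple: the senior adjuster 615/939 = 65.5%, Adjuster 1 376/635 = 59.2% → the senior adjuster
Moderate: the senior adjuster 57/127 = 44.9%, Adjuster 1 41/114 = 36.0% → the senior adjuster
Complex: the senior adjuster 9/23 = 39.1%, Adjuster 1 6/27 = 22.2% → the senior adjuster
Overall: the senior adjuster 681/1089 = 62.5%, Adjuster 1 423/776 = 54.5% → the senior adjuster

the senior adjuster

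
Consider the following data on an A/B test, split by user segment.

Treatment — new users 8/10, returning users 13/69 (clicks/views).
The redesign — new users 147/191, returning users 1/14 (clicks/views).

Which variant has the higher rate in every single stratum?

New users: Treatment 8/10 = 80.0%, the redesign 147/191 = 77.0% → Treatment
Returning users: Treatment 13/69 = 18.8%, the redesign 1/14 = 7.1% → Treatment
Treatment has the higher rate in both groups.

Treatment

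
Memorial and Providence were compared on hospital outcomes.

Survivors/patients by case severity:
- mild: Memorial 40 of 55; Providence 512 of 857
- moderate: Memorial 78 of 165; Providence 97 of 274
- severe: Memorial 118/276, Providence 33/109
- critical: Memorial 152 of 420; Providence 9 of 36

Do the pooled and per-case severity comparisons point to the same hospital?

Mild: Memorial 40/55 = 72.7%, Providence 512/857 = 59.7% → Memorial
Moderate: Memorial 78/165 = 47.3%, Providence 97/274 = 35.4% → Memorial
Severe: Memorial 118/276 = 42.8%, Providence 33/109 = 30.3% → Memorial
Critical: Memorial 152/420 = 36.2%, Providence 9/36 = 25.0% → Memorial
Overall: Memorial 388/916 = 42.4%, Providence 651/1276 = 51.0% → Providence
Memorial wins each case group but Providence wins overall — the comparison reverses. Memorial's patients skew toward critical, which has a lower base rate.

No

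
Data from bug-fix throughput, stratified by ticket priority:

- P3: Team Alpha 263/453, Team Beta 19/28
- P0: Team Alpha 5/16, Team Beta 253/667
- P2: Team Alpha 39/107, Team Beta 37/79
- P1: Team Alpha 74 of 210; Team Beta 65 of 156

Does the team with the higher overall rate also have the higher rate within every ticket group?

No

P3: Team Alpha 263/453 = 58.1%, Team Beta 19/28 = 67.9% → Team Beta
P0: Team Alpha 5/16 = 31.2%, Team Beta 253/667 = 37.9% → Team Beta
P2: Team Alpha 39/107 = 36.4%, Team Beta 37/79 = 46.8% → Team Beta
P1: Team Alpha 74/210 = 35.2%, Team Beta 65/156 = 41.7% → Team Beta
Overall: Team Alpha 381/786 = 48.5%, Team Beta 374/930 = 40.2% → Team Alpha
Team Beta wins each ticket group but Team Alpha wins overall — the comparison reverses. Team Beta's tickets skew toward P0, which has a lower base rate.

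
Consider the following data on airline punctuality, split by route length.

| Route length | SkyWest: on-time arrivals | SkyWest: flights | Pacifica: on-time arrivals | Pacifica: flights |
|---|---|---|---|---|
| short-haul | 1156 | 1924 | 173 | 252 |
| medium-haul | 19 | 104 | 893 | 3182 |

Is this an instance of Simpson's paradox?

Yes

Short-haul: SkyWest 1156/1924 = 60.1%, Pacifica 173/252 = 68.7% → Pacifica
Medium-haul: SkyWest 19/104 = 18.3%, Pacifica 893/3182 = 28.1% → Pacifica
Overall: SkyWest 1175/2028 = 57.9%, Pacifica 1066/3434 = 31.0% → SkyWest
Pacifica wins each route group but SkyWest wins overall — the comparison reverses. Pacifica's flights skew toward medium-haul, which has a lower base rate.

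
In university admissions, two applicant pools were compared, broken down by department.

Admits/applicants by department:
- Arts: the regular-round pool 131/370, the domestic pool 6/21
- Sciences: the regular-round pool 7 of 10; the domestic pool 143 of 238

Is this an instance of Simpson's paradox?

Arts: the regular-round pool 131/370 = 35.4%, the domestic pool 6/21 = 28.6% → the regular-round pool
Sciences: the regular-round pool 7/10 = 70.0%, the domestic pool 143/238 = 60.1% → the regular-round pool
Overall: the regular-round pool 138/380 = 36.3%, the domestic pool 149/259 = 57.5% → the domestic pool
The regular-round pool wins each department group but the domestic pool wins overall — the comparison reverses. The regular-round pool's applicants skew toward Arts, which has a lower base rate.

Yes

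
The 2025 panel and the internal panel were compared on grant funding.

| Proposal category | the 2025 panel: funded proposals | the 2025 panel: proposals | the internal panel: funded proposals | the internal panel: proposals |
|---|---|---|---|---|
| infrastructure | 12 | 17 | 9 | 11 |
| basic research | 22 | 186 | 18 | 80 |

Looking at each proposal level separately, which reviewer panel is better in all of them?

Infrastructure: the 2025 panel 12/17 = 70.6%, the internal panel 9/11 = 81.8% → the internal panel
Basic research: the 2025 panel 22/186 = 11.8%, the internal panel 18/80 = 22.5% → the internal panel
The internal panel has the higher rate in both groups.

the internal panel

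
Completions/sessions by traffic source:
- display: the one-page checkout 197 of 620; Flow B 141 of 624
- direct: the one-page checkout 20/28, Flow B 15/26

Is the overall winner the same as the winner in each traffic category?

Display: the one-page checkout 197/620 = 31.8%, Flow B 141/624 = 22.6% → the one-page checkout
Direct: the one-page checkout 20/28 = 71.4%, Flow B 15/26 = 57.7% → the one-page checkout
Overall: the one-page checkout 217/648 = 33.5%, Flow B 156/650 = 24.0% → the one-page checkout
The one-page checkout wins overall and in every traffic group — no reversal.

Yes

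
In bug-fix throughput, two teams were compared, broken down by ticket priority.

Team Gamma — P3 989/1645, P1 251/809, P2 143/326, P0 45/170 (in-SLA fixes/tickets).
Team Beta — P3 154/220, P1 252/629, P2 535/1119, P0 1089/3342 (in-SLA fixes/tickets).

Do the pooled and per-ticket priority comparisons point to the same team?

P3: Team Gamma 989/1645 = 60.1%, Team Beta 154/220 = 70.0% → Team Beta
P1: Team Gamma 251/809 = 31.0%, Team Beta 252/629 = 40.1% → Team Beta
P2: Team Gamma 143/326 = 43.9%, Team Beta 535/1119 = 47.8% → Team Beta
P0: Team Gamma 45/170 = 26.5%, Team Beta 1089/3342 = 32.6% → Team Beta
Overall: Team Gamma 1428/2950 = 48.4%, Team Beta 2030/5310 = 38.2% → Team Gamma
Team Beta wins each ticket group but Team Gamma wins overall — the comparison reverses. Team Beta's tickets skew toward P0, which has a lower base rate.

No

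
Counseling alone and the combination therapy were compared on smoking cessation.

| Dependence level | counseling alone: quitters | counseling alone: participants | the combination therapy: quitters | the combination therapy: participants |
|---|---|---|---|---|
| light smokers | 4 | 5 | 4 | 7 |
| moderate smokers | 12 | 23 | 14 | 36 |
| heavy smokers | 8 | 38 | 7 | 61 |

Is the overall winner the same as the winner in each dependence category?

Yes

Light smokers: counseling alone 4/5 = 80.0%, the combination therapy 4/7 = 57.1% → counseling alone
Moderate smokers: counseling alone 12/23 = 52.2%, the combination therapy 14/36 = 38.9% → counseling alone
Heavy smokers: counseling alone 8/38 = 21.1%, the combination therapy 7/61 = 11.5% → counseling alone
Overall: counseling alone 24/66 = 36.4%, the combination therapy 25/104 = 24.0% → counseling alone
Counseling alone wins overall and in every dependence group — no reversal.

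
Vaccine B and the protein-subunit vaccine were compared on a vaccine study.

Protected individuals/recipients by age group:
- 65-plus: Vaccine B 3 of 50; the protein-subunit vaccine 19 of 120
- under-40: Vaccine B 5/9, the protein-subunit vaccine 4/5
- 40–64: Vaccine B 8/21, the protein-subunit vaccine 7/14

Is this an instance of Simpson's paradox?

65-plus: Vaccine B 3/50 = 6.0%, the protein-subunit vaccine 19/120 = 15.8% → the protein-subunit vaccine
Under-40: Vaccine B 5/9 = 55.6%, the protein-subunit vaccine 4/5 = 80.0% → the protein-subunit vaccine
40–64: Vaccine B 8/21 = 38.1%, the protein-subunit vaccine 7/14 = 50.0% → the protein-subunit vaccine
Overall: Vaccine B 16/80 = 20.0%, the protein-subunit vaccine 30/139 = 21.6% → the protein-subunit vaccine
The protein-subunit vaccine wins overall and in every age group — no reversal.

No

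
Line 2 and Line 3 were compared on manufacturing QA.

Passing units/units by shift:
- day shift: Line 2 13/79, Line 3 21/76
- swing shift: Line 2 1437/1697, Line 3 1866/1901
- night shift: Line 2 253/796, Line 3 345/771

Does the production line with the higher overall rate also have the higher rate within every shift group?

Yes

Day shift: Line 2 13/79 = 16.5%, Line 3 21/76 = 27.6% → Line 3
Swing shift: Line 2 1437/1697 = 84.7%, Line 3 1866/1901 = 98.2% → Line 3
Night shift: Line 2 253/796 = 31.8%, Line 3 345/771 = 44.7% → Line 3
Overall: Line 2 1703/2572 = 66.2%, Line 3 2232/2748 = 81.2% → Line 3
Line 3 wins overall and in every shift group — no reversal.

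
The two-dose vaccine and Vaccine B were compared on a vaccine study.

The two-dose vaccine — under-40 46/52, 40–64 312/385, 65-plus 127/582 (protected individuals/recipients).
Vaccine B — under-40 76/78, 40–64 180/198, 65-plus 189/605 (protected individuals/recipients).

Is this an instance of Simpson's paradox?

No

Under-40: the two-dose vaccine 46/52 = 88.5%, Vaccine B 76/78 = 97.4% → Vaccine B
40–64: the two-dose vaccine 312/385 = 81.0%, Vaccine B 180/198 = 90.9% → Vaccine B
65-plus: the two-dose vaccine 127/582 = 21.8%, Vaccine B 189/605 = 31.2% → Vaccine B
Overall: the two-dose vaccine 485/1019 = 47.6%, Vaccine B 445/881 = 50.5% → Vaccine B
Vaccine B wins overall and in every age group — no reversal.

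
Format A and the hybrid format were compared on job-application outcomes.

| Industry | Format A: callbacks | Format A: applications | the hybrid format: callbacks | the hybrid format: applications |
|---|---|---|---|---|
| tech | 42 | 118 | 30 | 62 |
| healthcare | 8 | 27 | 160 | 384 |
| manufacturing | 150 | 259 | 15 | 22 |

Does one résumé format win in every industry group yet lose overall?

Tech: Format A 42/118 = 35.6%, the hybrid format 30/62 = 48.4% → the hybrid format
Healthcare: Format A 8/27 = 29.6%, the hybrid format 160/384 = 41.7% → the hybrid format
Manufacturing: Format A 150/259 = 57.9%, the hybrid format 15/22 = 68.2% → the hybrid format
Overall: Format A 200/404 = 49.5%, the hybrid format 205/468 = 43.8% → Format A
The hybrid format wins each industry group but Format A wins overall — the comparison reverses. The hybrid format's applications skew toward healthcare, which has a lower base rate.

Yes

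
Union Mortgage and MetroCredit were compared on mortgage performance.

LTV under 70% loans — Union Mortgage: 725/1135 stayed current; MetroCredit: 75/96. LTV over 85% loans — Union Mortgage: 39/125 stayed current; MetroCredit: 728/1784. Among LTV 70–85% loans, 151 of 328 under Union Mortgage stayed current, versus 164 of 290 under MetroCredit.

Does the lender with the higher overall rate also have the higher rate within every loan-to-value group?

No

LTV under 70%: Union Mortgage 725/1135 = 63.9%, MetroCredit 75/96 = 78.1% → MetroCredit
LTV over 85%: Union Mortgage 39/125 = 31.2%, MetroCredit 728/1784 = 40.8% → MetroCredit
LTV 70–85%: Union Mortgage 151/328 = 46.0%, MetroCredit 164/290 = 56.6% → MetroCredit
Overall: Union Mortgage 915/1588 = 57.6%, MetroCredit 967/2170 = 44.6% → Union Mortgage
MetroCredit wins each loan-to-value group but Union Mortgage wins overall — the comparison reverses. MetroCredit's loans skew toward LTV over 85%, which has a lower base rate.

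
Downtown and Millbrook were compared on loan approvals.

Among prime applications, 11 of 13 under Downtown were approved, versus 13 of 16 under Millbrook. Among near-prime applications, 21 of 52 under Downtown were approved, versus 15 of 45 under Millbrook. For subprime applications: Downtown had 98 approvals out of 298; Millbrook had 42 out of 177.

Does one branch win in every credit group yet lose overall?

No

Prime: Downtown 11/13 = 84.6%, Millbrook 13/16 = 81.2% → Downtown
Near-prime: Downtown 21/52 = 40.4%, Millbrook 15/45 = 33.3% → Downtown
Subprime: Downtown 98/298 = 32.9%, Millbrook 42/177 = 23.7% → Downtown
Overall: Downtown 130/363 = 35.8%, Millbrook 70/238 = 29.4% → Downtown
Downtown wins overall and in every credit group — no reversal.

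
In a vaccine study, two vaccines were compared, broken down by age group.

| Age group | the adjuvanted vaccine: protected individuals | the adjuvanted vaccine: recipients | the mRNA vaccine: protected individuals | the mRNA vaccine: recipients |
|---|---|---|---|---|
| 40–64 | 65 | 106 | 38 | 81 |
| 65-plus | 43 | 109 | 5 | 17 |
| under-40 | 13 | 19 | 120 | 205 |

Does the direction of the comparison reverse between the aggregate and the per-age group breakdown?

Yes

40–64: the adjuvanted vaccine 65/106 = 61.3%, the mRNA vaccine 38/81 = 46.9% → the adjuvanted vaccine
65-plus: the adjuvanted vaccine 43/109 = 39.4%, the mRNA vaccine 5/17 = 29.4% → the adjuvanted vaccine
Under-40: the adjuvanted vaccine 13/19 = 68.4%, the mRNA vaccine 120/205 = 58.5% → the adjuvanted vaccine
Overall: the adjuvanted vaccine 121/234 = 51.7%, the mRNA vaccine 163/303 = 53.8% → the mRNA vaccine
The adjuvanted vaccine wins each age group but the mRNA vaccine wins overall — the comparison reverses. The adjuvanted vaccine's recipients skew toward 65-plus, which has a lower base rate.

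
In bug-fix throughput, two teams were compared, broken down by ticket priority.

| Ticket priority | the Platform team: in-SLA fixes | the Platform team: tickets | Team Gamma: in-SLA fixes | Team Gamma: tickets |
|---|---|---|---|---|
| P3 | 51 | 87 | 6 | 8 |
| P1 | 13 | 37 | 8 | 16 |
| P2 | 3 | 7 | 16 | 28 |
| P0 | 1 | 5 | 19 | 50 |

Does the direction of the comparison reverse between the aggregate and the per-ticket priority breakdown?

Yes

P3: the Platform team 51/87 = 58.6%, Team Gamma 6/8 = 75.0% → Team Gamma
P1: the Platform team 13/37 = 35.1%, Team Gamma 8/16 = 50.0% → Team Gamma
P2: the Platform team 3/7 = 42.9%, Team Gamma 16/28 = 57.1% → Team Gamma
P0: the Platform team 1/5 = 20.0%, Team Gamma 19/50 = 38.0% → Team Gamma
Overall: the Platform team 68/136 = 50.0%, Team Gamma 49/102 = 48.0% → the Platform team
Team Gamma wins each ticket group but the Platform team wins overall — the comparison reverses. Team Gamma's tickets skew toward P0, which has a lower base rate.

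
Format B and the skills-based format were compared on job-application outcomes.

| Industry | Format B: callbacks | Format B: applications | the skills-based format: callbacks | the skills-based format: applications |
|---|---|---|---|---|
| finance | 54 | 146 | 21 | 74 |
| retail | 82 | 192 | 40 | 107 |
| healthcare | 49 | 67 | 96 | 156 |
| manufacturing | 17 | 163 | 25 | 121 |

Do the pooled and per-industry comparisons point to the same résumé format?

No

Finance: Format B 54/146 = 37.0%, the skills-based format 21/74 = 28.4% → Format B
Retail: Format B 82/192 = 42.7%, the skills-based format 40/107 = 37.4% → Format B
Healthcare: Format B 49/67 = 73.1%, the skills-based format 96/156 = 61.5% → Format B
Manufacturing: Format B 17/163 = 10.4%, the skills-based format 25/121 = 20.7% → the skills-based format
Overall: Format B 202/568 = 35.6%, the skills-based format 182/458 = 39.7% → the skills-based format
Neither sweeps: Format B wins 3 of 4 groups, the skills-based format wins 1. The skills-based format wins overall but not every group — no Simpson reversal.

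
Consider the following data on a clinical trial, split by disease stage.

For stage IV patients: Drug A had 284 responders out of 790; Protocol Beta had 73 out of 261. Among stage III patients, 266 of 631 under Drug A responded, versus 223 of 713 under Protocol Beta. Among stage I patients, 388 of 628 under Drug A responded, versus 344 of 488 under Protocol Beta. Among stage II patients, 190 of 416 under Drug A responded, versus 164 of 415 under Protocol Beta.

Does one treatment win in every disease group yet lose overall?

Stage IV: Drug A 284/790 = 35.9%, Protocol Beta 73/261 = 28.0% → Drug A
Stage III: Drug A 266/631 = 42.2%, Protocol Beta 223/713 = 31.3% → Drug A
Stage I: Drug A 388/628 = 61.8%, Protocol Beta 344/488 = 70.5% → Protocol Beta
Stage II: Drug A 190/416 = 45.7%, Protocol Beta 164/415 = 39.5% → Drug A
Overall: Drug A 1128/2465 = 45.8%, Protocol Beta 804/1877 = 42.8% → Drug A
Neither sweeps: Drug A wins 3 of 4 groups, Protocol Beta wins 1. Drug A wins overall but not every group — no Simpson reversal.

No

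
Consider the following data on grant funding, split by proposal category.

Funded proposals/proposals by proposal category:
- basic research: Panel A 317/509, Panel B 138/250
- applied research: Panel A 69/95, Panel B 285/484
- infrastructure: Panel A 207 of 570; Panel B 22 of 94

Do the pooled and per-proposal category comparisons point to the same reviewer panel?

No

Basic research: Panel A 317/509 = 62.3%, Panel B 138/250 = 55.2% → Panel A
Applied research: Panel A 69/95 = 72.6%, Panel B 285/484 = 58.9% → Panel A
Infrastructure: Panel A 207/570 = 36.3%, Panel B 22/94 = 23.4% → Panel A
Overall: Panel A 593/1174 = 50.5%, Panel B 445/828 = 53.7% → Panel B
Panel A wins each proposal group but Panel B wins overall — the comparison reverses. Panel A's proposals skew toward infrastructure, which has a lower base rate.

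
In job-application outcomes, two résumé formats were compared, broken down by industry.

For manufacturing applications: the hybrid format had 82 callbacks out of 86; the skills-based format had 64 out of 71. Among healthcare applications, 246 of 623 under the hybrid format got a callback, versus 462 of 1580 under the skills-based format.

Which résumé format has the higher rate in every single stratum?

Manufacturing: the hybrid format 82/86 = 95.3%, the skills-based format 64/71 = 90.1% → the hybrid format
Healthcare: the hybrid format 246/623 = 39.5%, the skills-based format 462/1580 = 29.2% → the hybrid format
The hybrid format has the higher rate in both groups.

the hybrid format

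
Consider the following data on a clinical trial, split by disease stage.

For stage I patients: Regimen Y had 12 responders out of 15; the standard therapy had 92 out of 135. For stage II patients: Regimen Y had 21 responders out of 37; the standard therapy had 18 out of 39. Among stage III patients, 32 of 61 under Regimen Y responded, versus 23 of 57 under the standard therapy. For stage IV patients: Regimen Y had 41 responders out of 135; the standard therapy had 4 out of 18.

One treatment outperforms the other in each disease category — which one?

Stage I: Regimen Y 12/15 = 80.0%, the standard therapy 92/135 = 68.1% → Regimen Y
Stage II: Regimen Y 21/37 = 56.8%, the standard therapy 18/39 = 46.2% → Regimen Y
Stage III: Regimen Y 32/61 = 52.5%, the standard therapy 23/57 = 40.4% → Regimen Y
Stage IV: Regimen Y 41/135 = 30.4%, the standard therapy 4/18 = 22.2% → Regimen Y
Regimen Y has the higher rate in all 4 groups.

Regimen Y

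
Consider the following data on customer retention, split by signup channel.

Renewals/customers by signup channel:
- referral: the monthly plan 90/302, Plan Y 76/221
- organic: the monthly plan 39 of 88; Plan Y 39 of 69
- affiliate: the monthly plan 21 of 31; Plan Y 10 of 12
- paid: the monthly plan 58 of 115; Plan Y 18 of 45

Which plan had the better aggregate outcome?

Plan Y

Referral: the monthly plan 90/302 = 29.8%, Plan Y 76/221 = 34.4% → Plan Y
Organic: the monthly plan 39/88 = 44.3%, Plan Y 39/69 = 56.5% → Plan Y
Affiliate: the monthly plan 21/31 = 67.7%, Plan Y 10/12 = 83.3% → Plan Y
Paid: the monthly plan 58/115 = 50.4%, Plan Y 18/45 = 40.0% → the monthly plan
Overall: the monthly plan 208/536 = 38.8%, Plan Y 143/347 = 41.2% → Plan Y
(Neither sweeps every signup group, but Plan Y has the higher pooled rate.)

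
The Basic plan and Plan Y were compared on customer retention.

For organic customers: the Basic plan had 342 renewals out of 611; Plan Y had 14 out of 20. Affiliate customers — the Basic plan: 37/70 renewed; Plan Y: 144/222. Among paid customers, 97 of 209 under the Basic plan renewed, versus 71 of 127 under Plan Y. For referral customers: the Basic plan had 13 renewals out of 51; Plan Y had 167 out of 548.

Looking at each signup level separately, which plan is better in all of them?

Organic: the Basic plan 342/611 = 56.0%, Plan Y 14/20 = 70.0% → Plan Y
Affiliate: the Basic plan 37/70 = 52.9%, Plan Y 144/222 = 64.9% → Plan Y
Paid: the Basic plan 97/209 = 46.4%, Plan Y 71/127 = 55.9% → Plan Y
Referral: the Basic plan 13/51 = 25.5%, Plan Y 167/548 = 30.5% → Plan Y
Plan Y has the higher rate in all 4 groups.

Plan Y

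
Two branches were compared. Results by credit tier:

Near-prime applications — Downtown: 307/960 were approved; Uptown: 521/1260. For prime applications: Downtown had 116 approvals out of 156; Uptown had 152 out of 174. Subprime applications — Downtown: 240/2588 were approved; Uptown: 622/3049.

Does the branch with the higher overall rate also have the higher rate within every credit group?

Near-prime: Downtown 307/960 = 32.0%, Uptown 521/1260 = 41.3% → Uptown
Prime: Downtown 116/156 = 74.4%, Uptown 152/174 = 87.4% → Uptown
Subprime: Downtown 240/2588 = 9.3%, Uptown 622/3049 = 20.4% → Uptown
Overall: Downtown 663/3704 = 17.9%, Uptown 1295/4483 = 28.9% → Uptown
Uptown wins overall and in every credit group — no reversal.

Yes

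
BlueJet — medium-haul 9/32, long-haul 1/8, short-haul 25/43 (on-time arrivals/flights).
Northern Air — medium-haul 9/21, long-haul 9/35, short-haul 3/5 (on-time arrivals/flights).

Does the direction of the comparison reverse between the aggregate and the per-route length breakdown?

Medium-haul: BlueJet 9/32 = 28.1%, Northern Air 9/21 = 42.9% → Northern Air
Long-haul: BlueJet 1/8 = 12.5%, Northern Air 9/35 = 25.7% → Northern Air
Short-haul: BlueJet 25/43 = 58.1%, Northern Air 3/5 = 60.0% → Northern Air
Overall: BlueJet 35/83 = 42.2%, Northern Air 21/61 = 34.4% → BlueJet
Northern Air wins each route group but BlueJet wins overall — the comparison reverses. Northern Air's flights skew toward long-haul, which has a lower base rate.

Yes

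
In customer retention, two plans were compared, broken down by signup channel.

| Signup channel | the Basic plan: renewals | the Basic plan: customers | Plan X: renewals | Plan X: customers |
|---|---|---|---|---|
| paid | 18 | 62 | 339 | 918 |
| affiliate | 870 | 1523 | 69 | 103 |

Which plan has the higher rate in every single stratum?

Plan X

Paid: the Basic plan 18/62 = 29.0%, Plan X 339/918 = 36.9% → Plan X
Affiliate: the Basic plan 870/1523 = 57.1%, Plan X 69/103 = 67.0% → Plan X
Plan X has the higher rate in both groups.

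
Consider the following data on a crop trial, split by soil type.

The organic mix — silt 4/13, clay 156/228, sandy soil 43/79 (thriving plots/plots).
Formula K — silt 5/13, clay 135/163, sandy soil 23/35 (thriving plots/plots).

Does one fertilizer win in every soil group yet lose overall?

Silt: the organic mix 4/13 = 30.8%, Formula K 5/13 = 38.5% → Formula K
Clay: the organic mix 156/228 = 68.4%, Formula K 135/163 = 82.8% → Formula K
Sandy soil: the organic mix 43/79 = 54.4%, Formula K 23/35 = 65.7% → Formula K
Overall: the organic mix 203/320 = 63.4%, Formula K 163/211 = 77.3% → Formula K
Formula K wins overall and in every soil group — no reversal.

No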